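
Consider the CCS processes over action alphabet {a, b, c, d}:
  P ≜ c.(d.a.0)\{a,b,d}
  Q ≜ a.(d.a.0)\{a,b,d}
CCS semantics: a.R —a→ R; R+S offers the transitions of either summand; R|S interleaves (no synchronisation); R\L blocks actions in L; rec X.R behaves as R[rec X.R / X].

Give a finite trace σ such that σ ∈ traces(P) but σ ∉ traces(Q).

c

P's transition system — 2 states:
  s0 = c.(d.a.0)\{a,b,d} → —c→ s1
  s1 = (d.a.0)\{a,b,d} → ·
Q's transition system — 2 states:
  t0 = a.(d.a.0)\{a,b,d} → —a→ t1
  t1 = (d.a.0)\{a,b,d} → ·
Run σ = ⟨c⟩ on P: start {s0}
  after c @ step 1: {s1}
  — P admits the full trace.
Run σ = ⟨c⟩ on Q: start {t0}
  after c @ step 1: ∅  — Q cannot continue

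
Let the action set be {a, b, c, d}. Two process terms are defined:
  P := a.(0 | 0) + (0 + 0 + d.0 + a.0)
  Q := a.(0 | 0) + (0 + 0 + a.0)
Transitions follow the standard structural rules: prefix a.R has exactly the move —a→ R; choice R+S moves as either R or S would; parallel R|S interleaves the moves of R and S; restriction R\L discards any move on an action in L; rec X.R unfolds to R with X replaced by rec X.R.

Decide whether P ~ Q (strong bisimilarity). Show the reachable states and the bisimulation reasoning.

not bisimilar

P's transition system — 3 states:
  p0 = a.(0 | 0) + (0 + 0 + d.0 + a.0) :: -a-> p1, -a-> p2, -d-> p1
  p1 = 0 :: ∅
  p2 = 0 | 0 :: ∅
Q's transition system — 3 states:
  q0 = a.(0 | 0) + (0 + 0 + a.0) :: -a-> q1, -a-> q2
  q1 = 0 :: ∅
  q2 = 0 | 0 :: ∅
Partition-refinement fixed point:
  B0 = {p0}
  B1 = {p1, p2, q1, q2}
  B2 = {q0}
p0 ∈ B0, q0 ∈ B2 → different blocks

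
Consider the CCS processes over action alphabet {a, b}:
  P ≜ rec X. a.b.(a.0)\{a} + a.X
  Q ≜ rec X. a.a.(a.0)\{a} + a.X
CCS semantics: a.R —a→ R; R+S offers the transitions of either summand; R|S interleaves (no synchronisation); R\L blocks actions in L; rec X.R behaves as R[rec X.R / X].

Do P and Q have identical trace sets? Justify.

trace-distinct — witness ⟨ab⟩

LTS(P): 3 reachable states
  p0 = rec X. a.b.(a.0)\{a} + a.X has moves ··a··> p0, ··a··> p1
  p1 = b.(a.0)\{a} has moves ··b··> p2
  p2 = (a.0)\{a} has moves stopped
LTS(Q): 3 reachable states
  q0 = rec X. a.a.(a.0)\{a} + a.X has moves ··a··> q0, ··a··> q1
  q1 = a.(a.0)\{a} has moves ··a··> q2
  q2 = (a.0)\{a} has moves stopped
Executing ab from P (initial set {p0}):
  [1] a ⇒ {p0, p1}
  [2] b ⇒ {p2}
  P completes σ.
Executing ab from Q (initial set {q0}):
  [1] a ⇒ {q0, q1}
  [2] b ⇒ ∅ (Q stuck)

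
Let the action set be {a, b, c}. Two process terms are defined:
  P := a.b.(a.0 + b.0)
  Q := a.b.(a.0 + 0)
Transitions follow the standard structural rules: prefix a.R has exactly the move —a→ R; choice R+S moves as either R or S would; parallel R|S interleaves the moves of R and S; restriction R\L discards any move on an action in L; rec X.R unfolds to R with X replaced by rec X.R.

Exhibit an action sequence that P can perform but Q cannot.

abb

Reachable graph of P (4 states):
  u0 = a.b.(a.0 + b.0) | =a=> u1
  u1 = b.(a.0 + b.0) | =b=> u2
  u2 = a.0 + b.0 | =a=> u3, =b=> u3
  u3 = 0 | stopped
Reachable graph of Q (4 states):
  v0 = a.b.(a.0 + 0) | =a=> v1
  v1 = b.(a.0 + 0) | =b=> v2
  v2 = a.0 + 0 | =a=> v3
  v3 = 0 | stopped
Executing abb from P (initial set {u0}):
  step 1 (a): {u1}
  step 2 (b): {u2}
  step 3 (b): {u3}
  ✓ P
Executing abb from Q (initial set {v0}):
  step 1 (a): {v1}
  step 2 (b): {v2}
  step 3 (b): ∅  — Q cannot continue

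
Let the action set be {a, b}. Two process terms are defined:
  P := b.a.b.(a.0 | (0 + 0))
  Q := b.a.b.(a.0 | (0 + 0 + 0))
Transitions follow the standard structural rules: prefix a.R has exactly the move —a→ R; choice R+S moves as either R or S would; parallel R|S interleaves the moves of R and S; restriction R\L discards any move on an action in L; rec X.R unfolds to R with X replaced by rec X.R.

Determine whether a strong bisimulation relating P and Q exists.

P ~ Q

LTS(P): 5 reachable states
  s0 = b.a.b.(a.0 | (0 + 0)) ⊢ =b=> s1
  s1 = a.b.(a.0 | (0 + 0)) ⊢ =a=> s2
  s2 = b.(a.0 | (0 + 0)) ⊢ =b=> s3
  s3 = a.0 | (0 + 0) ⊢ =a=> s4
  s4 = 0 | (0 + 0) ⊢ stopped
LTS(Q): 5 reachable states
  t0 = b.a.b.(a.0 | (0 + 0 + 0)) ⊢ =b=> t1
  t1 = a.b.(a.0 | (0 + 0 + 0)) ⊢ =a=> t2
  t2 = b.(a.0 | (0 + 0 + 0)) ⊢ =b=> t3
  t3 = a.0 | (0 + 0 + 0) ⊢ =a=> t4
  t4 = 0 | (0 + 0 + 0) ⊢ stopped
Coarsest stable partition (strong bisimilarity classes):
  B0 = {s0, t0}
  B1 = {s1, t1}
  B2 = {s2, t2}
  B3 = {s3, t3}
  B4 = {s4, t4}
s0 ∈ B0, t0 ∈ B0 → same block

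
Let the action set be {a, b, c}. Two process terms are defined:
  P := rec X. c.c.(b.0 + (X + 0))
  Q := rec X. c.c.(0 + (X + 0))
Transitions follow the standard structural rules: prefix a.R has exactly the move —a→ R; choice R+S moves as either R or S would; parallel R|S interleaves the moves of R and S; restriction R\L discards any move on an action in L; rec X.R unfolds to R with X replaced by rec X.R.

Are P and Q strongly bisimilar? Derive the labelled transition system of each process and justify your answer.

P ≁ Q

P's transition system — 4 states:
  m0 = rec X. c.c.(b.0 + (X + 0)) → —c→ m1
  m1 = c.(b.0 + ((rec X. c.c.(b.0 + (X + 0))) + 0)) → —c→ m2
  m2 = b.0 + ((rec X. c.c.(b.0 + (X + 0))) + 0) → —b→ m3, —c→ m1
  m3 = 0 → ·
Q's transition system — 3 states:
  n0 = rec X. c.c.(0 + (X + 0)) → —c→ n1
  n1 = c.(0 + ((rec X. c.c.(0 + (X + 0))) + 0)) → —c→ n2
  n2 = 0 + ((rec X. c.c.(0 + (X + 0))) + 0) → —c→ n1
Coarsest stable partition (strong bisimilarity classes):
  B0 = {m0}
  B1 = {m1}
  B2 = {m2}
  B3 = {m3}
  B4 = {n0, n1, n2}
m0 ∈ B0, n0 ∈ B4 → different blocks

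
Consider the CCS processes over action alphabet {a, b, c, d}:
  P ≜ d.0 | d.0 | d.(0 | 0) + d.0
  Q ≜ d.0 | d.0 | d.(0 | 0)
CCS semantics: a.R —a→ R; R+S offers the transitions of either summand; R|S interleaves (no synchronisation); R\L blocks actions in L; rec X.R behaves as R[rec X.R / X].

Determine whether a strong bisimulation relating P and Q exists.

NO

LTS(P): 9 reachable states
  s0 = d.0 | d.0 | d.(0 | 0) + d.0 has moves =d=> s1, =d=> s2, =d=> s3, =d=> s4
  s1 = 0 has moves ·
  s2 = 0 | d.0 | d.(0 | 0) has moves =d=> s5, =d=> s6
  s3 = d.0 | 0 | d.(0 | 0) has moves =d=> s5, =d=> s7
  s4 = d.0 | d.0 | (0 | 0) has moves =d=> s6, =d=> s7
  s5 = 0 | 0 | d.(0 | 0) has moves =d=> s8
  s6 = 0 | d.0 | (0 | 0) has moves =d=> s8
  s7 = d.0 | 0 | (0 | 0) has moves =d=> s8
  s8 = 0 | 0 | (0 | 0) has moves ·
LTS(Q): 8 reachable states
  t0 = d.0 | d.0 | d.(0 | 0) has moves =d=> t1, =d=> t2, =d=> t3
  t1 = 0 | d.0 | d.(0 | 0) has moves =d=> t4, =d=> t5
  t2 = d.0 | 0 | d.(0 | 0) has moves =d=> t4, =d=> t6
  t3 = d.0 | d.0 | (0 | 0) has moves =d=> t5, =d=> t6
  t4 = 0 | 0 | d.(0 | 0) has moves =d=> t7
  t5 = 0 | d.0 | (0 | 0) has moves =d=> t7
  t6 = d.0 | 0 | (0 | 0) has moves =d=> t7
  t7 = 0 | 0 | (0 | 0) has moves ·
Partition-refinement fixed point:
  B0 = {s0}
  B1 = {s2, s3, s4, t1, t2, t3}
  B2 = {s5, s6, s7, t4, t5, t6}
  B3 = {s1, s8, t7}
  B4 = {t0}
s0 ∈ B0, t0 ∈ B4 → different blocks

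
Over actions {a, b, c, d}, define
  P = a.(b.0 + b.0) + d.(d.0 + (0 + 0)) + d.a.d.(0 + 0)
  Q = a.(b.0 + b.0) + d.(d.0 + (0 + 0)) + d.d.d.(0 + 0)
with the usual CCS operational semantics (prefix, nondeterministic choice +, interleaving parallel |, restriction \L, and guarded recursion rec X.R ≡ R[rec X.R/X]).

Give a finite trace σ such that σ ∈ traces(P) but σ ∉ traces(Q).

da

Reachable graph of P (7 states):
  p0 = a.(b.0 + b.0) + d.(d.0 + (0 + 0)) + d.a.d.(0 + 0) | --a--▸ p1, --d--▸ p2, --d--▸ p3
  p1 = b.0 + b.0 | --b--▸ p4
  p2 = a.d.(0 + 0) | --a--▸ p5
  p3 = d.0 + (0 + 0) | --d--▸ p4
  p4 = 0 | ∅
  p5 = d.(0 + 0) | --d--▸ p6
  p6 = 0 + 0 | ∅
Reachable graph of Q (7 states):
  q0 = a.(b.0 + b.0) + d.(d.0 + (0 + 0)) + d.d.d.(0 + 0) | --a--▸ q1, --d--▸ q2, --d--▸ q3
  q1 = b.0 + b.0 | --b--▸ q4
  q2 = d.0 + (0 + 0) | --d--▸ q4
  q3 = d.d.(0 + 0) | --d--▸ q5
  q4 = 0 | ∅
  q5 = d.(0 + 0) | --d--▸ q6
  q6 = 0 + 0 | ∅
Executing da from P (initial set {p0}):
  after d @ step 1: {p2, p3}
  after a @ step 2: {p5}
  ✓ P
Executing da from Q (initial set {q0}):
  after d @ step 1: {q2, q3}
  after a @ step 2: ∅ (Q stuck)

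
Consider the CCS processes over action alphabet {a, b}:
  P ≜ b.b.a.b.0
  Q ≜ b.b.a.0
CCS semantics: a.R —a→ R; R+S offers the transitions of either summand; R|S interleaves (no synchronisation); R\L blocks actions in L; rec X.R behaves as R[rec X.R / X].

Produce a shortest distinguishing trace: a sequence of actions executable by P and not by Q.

bbab

LTS(P): 5 reachable states
  m0 = b.b.a.b.0 has moves ··b··> m1
  m1 = b.a.b.0 has moves ··b··> m2
  m2 = a.b.0 has moves ··a··> m3
  m3 = b.0 has moves ··b··> m4
  m4 = 0 has moves deadlocked
LTS(Q): 4 reachable states
  n0 = b.b.a.0 has moves ··b··> n1
  n1 = b.a.0 has moves ··b··> n2
  n2 = a.0 has moves ··a··> n3
  n3 = 0 has moves deadlocked
Executing bbab from P (initial set {m0}):
  step 1 (b): {m1}
  step 2 (b): {m2}
  step 3 (a): {m3}
  step 4 (b): {m4}
  ✓ P
Executing bbab from Q (initial set {n0}):
  step 1 (b): {n1}
  step 2 (b): {n2}
  step 3 (a): {n3}
  step 4 (b): no successor for Q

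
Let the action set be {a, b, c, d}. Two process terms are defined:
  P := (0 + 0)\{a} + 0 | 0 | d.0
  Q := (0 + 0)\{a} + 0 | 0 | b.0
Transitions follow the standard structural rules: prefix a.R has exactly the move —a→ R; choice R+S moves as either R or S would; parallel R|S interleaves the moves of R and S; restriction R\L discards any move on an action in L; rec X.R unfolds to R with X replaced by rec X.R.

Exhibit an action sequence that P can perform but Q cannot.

d

Reachable graph of P (2 states):
  s0 = (0 + 0)\{a} + 0 | 0 | d.0 → -d-> s1
  s1 = 0 | 0 | 0 → ·
Reachable graph of Q (2 states):
  t0 = (0 + 0)\{a} + 0 | 0 | b.0 → -b-> t1
  t1 = 0 | 0 | 0 → ·
Run σ = ⟨d⟩ on P: start {s0}
  [1] d ⇒ {s1}
  — P admits the full trace.
Run σ = ⟨d⟩ on Q: start {t0}
  [1] d ⇒ ∅  — Q cannot continue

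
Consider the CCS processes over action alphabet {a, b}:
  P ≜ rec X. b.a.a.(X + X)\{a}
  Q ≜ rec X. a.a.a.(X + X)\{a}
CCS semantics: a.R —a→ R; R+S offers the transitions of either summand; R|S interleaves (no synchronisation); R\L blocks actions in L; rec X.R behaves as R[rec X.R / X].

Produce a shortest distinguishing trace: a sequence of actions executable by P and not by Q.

LTS(P): 5 reachable states
  u0 = rec X. b.a.a.(X + X)\{a} :: =b=> u1
  u1 = a.a.((rec X. b.a.a.(X + X)\{a}) + (rec X. b.a.a.(X + X)\{a}))\{a} :: =a=> u2
  u2 = a.((rec X. b.a.a.(X + X)\{a}) + (rec X. b.a.a.(X + X)\{a}))\{a} :: =a=> u3
  u3 = ((rec X. b.a.a.(X + X)\{a}) + (rec X. b.a.a.(X + X)\{a}))\{a} :: =b=> u4
  u4 = (a.a.((rec X. b.a.a.(X + X)\{a}) + (rec X. b.a.a.(X + X)\{a}))\{a})\{a} :: stopped
LTS(Q): 4 reachable states
  v0 = rec X. a.a.a.(X + X)\{a} :: =a=> v1
  v1 = a.a.((rec X. a.a.a.(X + X)\{a}) + (rec X. a.a.a.(X + X)\{a}))\{a} :: =a=> v2
  v2 = a.((rec X. a.a.a.(X + X)\{a}) + (rec X. a.a.a.(X + X)\{a}))\{a} :: =a=> v3
  v3 = ((rec X. a.a.a.(X + X)\{a}) + (rec X. a.a.a.(X + X)\{a}))\{a} :: stopped
Run σ = ⟨b⟩ on P: start {u0}
  [1] b ⇒ {u1}
  — P admits the full trace.
Run σ = ⟨b⟩ on Q: start {v0}
  [1] b ⇒ no successor for Q

b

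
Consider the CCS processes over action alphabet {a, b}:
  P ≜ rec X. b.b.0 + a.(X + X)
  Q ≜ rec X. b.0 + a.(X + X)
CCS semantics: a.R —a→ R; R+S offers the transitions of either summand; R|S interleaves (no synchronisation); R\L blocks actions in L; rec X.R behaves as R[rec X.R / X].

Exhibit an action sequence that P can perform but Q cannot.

bb

P's transition system — 4 states:
  u0 = rec X. b.b.0 + a.(X + X) :: =a=> u1, =b=> u2
  u1 = (rec X. b.b.0 + a.(X + X)) + (rec X. b.b.0 + a.(X + X)) :: =a=> u1, =b=> u2
  u2 = b.0 :: =b=> u3
  u3 = 0 :: (no moves)
Q's transition system — 3 states:
  v0 = rec X. b.0 + a.(X + X) :: =a=> v1, =b=> v2
  v1 = (rec X. b.0 + a.(X + X)) + (rec X. b.0 + a.(X + X)) :: =a=> v1, =b=> v2
  v2 = 0 :: (no moves)
Executing bb from P (initial set {u0}):
  step 1 (b): {u2}
  step 2 (b): {u3}
  ✓ P
Executing bb from Q (initial set {v0}):
  step 1 (b): {v2}
  step 2 (b): ∅  — Q cannot continue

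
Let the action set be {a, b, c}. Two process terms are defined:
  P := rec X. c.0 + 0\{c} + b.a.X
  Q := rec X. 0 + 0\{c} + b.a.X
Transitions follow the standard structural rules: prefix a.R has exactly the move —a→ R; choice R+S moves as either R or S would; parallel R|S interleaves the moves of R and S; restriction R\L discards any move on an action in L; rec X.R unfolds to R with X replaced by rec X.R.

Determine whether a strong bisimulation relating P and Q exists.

P ≁ Q

P's transition system — 3 states:
  p0 = rec X. c.0 + 0\{c} + b.a.X | =b=> p1, =c=> p2
  p1 = a.(rec X. c.0 + 0\{c} + b.a.X) | =a=> p0
  p2 = 0 | ∅
Q's transition system — 2 states:
  q0 = rec X. 0 + 0\{c} + b.a.X | =b=> q1
  q1 = a.(rec X. 0 + 0\{c} + b.a.X) | =a=> q0
Partition-refinement fixed point:
  B0 = {p0}
  B1 = {p1}
  B2 = {p2}
  B3 = {q0}
  B4 = {q1}
p0 ∈ B0, q0 ∈ B3 → different blocks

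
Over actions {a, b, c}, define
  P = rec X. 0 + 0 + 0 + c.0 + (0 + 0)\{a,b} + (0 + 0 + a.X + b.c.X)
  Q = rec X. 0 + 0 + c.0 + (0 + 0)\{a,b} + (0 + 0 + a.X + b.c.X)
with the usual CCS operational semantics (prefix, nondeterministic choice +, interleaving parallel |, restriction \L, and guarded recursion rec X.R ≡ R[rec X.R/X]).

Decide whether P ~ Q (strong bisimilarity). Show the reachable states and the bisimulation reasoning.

YES

Reachable graph of P (3 states):
  s0 = rec X. 0 + 0 + 0 + c.0 + (0 + 0)\{a,b} + (0 + 0 + a.X + b.c.X) | =a=> s0, =b=> s1, =c=> s2
  s1 = c.(rec X. 0 + 0 + 0 + c.0 + (0 + 0)\{a,b} + (0 + 0 + a.X + b.c.X)) | =c=> s0
  s2 = 0 | deadlocked
Reachable graph of Q (3 states):
  t0 = rec X. 0 + 0 + c.0 + (0 + 0)\{a,b} + (0 + 0 + a.X + b.c.X) | =a=> t0, =b=> t1, =c=> t2
  t1 = c.(rec X. 0 + 0 + c.0 + (0 + 0)\{a,b} + (0 + 0 + a.X + b.c.X)) | =c=> t0
  t2 = 0 | deadlocked
Partition-refinement fixed point:
  B0 = {s0, t0}
  B1 = {s1, t1}
  B2 = {s2, t2}
s0 ∈ B0, t0 ∈ B0 → same block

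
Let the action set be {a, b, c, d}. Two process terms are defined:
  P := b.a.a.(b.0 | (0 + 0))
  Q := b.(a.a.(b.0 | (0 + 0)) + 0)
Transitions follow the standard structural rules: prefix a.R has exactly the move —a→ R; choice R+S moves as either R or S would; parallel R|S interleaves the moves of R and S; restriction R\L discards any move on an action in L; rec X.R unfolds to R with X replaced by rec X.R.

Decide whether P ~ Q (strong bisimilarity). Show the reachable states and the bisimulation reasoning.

LTS(P): 5 reachable states
  s0 = b.a.a.(b.0 | (0 + 0)) | -b-> s1
  s1 = a.a.(b.0 | (0 + 0)) | -a-> s2
  s2 = a.(b.0 | (0 + 0)) | -a-> s3
  s3 = b.0 | (0 + 0) | -b-> s4
  s4 = 0 | (0 + 0) | ∅
LTS(Q): 5 reachable states
  t0 = b.(a.a.(b.0 | (0 + 0)) + 0) | -b-> t1
  t1 = a.a.(b.0 | (0 + 0)) + 0 | -a-> t2
  t2 = a.(b.0 | (0 + 0)) | -a-> t3
  t3 = b.0 | (0 + 0) | -b-> t4
  t4 = 0 | (0 + 0) | ∅
Partition-refinement fixed point:
  B0 = {s0, t0}
  B1 = {s1, t1}
  B2 = {s2, t2}
  B3 = {s3, t3}
  B4 = {s4, t4}
s0 ∈ B0, t0 ∈ B0 → same block

YES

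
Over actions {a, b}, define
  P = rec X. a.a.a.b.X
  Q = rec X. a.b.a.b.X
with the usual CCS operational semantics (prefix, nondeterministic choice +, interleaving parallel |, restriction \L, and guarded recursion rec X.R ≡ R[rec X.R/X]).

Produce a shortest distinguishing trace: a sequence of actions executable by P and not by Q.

Reachable graph of P (4 states):
  u0 = rec X. a.a.a.b.X | =a=> u1
  u1 = a.a.b.(rec X. a.a.a.b.X) | =a=> u2
  u2 = a.b.(rec X. a.a.a.b.X) | =a=> u3
  u3 = b.(rec X. a.a.a.b.X) | =b=> u0
Reachable graph of Q (4 states):
  v0 = rec X. a.b.a.b.X | =a=> v1
  v1 = b.a.b.(rec X. a.b.a.b.X) | =b=> v2
  v2 = a.b.(rec X. a.b.a.b.X) | =a=> v3
  v3 = b.(rec X. a.b.a.b.X) | =b=> v0
Executing aa from P (initial set {u0}):
  [1] a ⇒ {u1}
  [2] a ⇒ {u2}
  P completes σ.
Executing aa from Q (initial set {v0}):
  [1] a ⇒ {v1}
  [2] a ⇒ ∅ (Q stuck)

aa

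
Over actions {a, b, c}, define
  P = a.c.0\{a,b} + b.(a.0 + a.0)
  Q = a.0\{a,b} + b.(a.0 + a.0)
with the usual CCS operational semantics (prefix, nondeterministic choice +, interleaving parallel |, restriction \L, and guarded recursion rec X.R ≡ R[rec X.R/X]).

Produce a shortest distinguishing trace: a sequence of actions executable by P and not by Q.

ac

Reachable graph of P (5 states):
  m0 = a.c.0\{a,b} + b.(a.0 + a.0) has moves =a=> m1, =b=> m2
  m1 = c.0\{a,b} has moves =c=> m3
  m2 = a.0 + a.0 has moves =a=> m4
  m3 = 0\{a,b} has moves (no moves)
  m4 = 0 has moves (no moves)
Reachable graph of Q (4 states):
  n0 = a.0\{a,b} + b.(a.0 + a.0) has moves =a=> n1, =b=> n2
  n1 = 0\{a,b} has moves (no moves)
  n2 = a.0 + a.0 has moves =a=> n3
  n3 = 0 has moves (no moves)
Executing ac from P (initial set {m0}):
  [1] a ⇒ {m1}
  [2] c ⇒ {m3}
  P completes σ.
Executing ac from Q (initial set {n0}):
  [1] a ⇒ {n1}
  [2] c ⇒ no successor for Q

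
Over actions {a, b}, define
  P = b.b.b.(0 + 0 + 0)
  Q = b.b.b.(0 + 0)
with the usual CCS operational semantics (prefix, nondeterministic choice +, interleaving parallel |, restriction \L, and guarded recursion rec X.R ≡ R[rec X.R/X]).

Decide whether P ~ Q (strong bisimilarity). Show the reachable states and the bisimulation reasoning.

YES

Reachable graph of P (4 states):
  s0 = b.b.b.(0 + 0 + 0) :: -b-> s1
  s1 = b.b.(0 + 0 + 0) :: -b-> s2
  s2 = b.(0 + 0 + 0) :: -b-> s3
  s3 = 0 + 0 + 0 :: deadlocked
Reachable graph of Q (4 states):
  t0 = b.b.b.(0 + 0) :: -b-> t1
  t1 = b.b.(0 + 0) :: -b-> t2
  t2 = b.(0 + 0) :: -b-> t3
  t3 = 0 + 0 :: deadlocked
Bisimilarity quotient blocks:
  B0 = {s0, t0}
  B1 = {s1, t1}
  B2 = {s2, t2}
  B3 = {s3, t3}
s0 ∈ B0, t0 ∈ B0 → same block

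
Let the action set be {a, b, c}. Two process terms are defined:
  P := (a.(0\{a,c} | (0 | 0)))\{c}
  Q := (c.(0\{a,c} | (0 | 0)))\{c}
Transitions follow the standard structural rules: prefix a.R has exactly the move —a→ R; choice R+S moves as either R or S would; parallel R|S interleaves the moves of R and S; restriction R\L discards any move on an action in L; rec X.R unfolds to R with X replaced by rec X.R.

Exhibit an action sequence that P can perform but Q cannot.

a

Reachable graph of P (2 states):
  s0 = (a.(0\{a,c} | (0 | 0)))\{c} :: -a-> s1
  s1 = (0\{a,c} | (0 | 0))\{c} :: stopped
Reachable graph of Q (1 states):
  t0 = (c.(0\{a,c} | (0 | 0)))\{c} :: stopped
Run σ = ⟨a⟩ on P: start {s0}
  [1] a ⇒ {s1}
  P completes σ.
Run σ = ⟨a⟩ on Q: start {t0}
  [1] a ⇒ ∅ (Q stuck)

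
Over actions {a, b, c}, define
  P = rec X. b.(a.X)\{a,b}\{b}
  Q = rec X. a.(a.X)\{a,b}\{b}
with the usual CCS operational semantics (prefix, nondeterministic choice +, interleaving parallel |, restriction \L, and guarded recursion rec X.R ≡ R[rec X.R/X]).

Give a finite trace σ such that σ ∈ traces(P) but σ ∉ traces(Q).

b

P's transition system — 2 states:
  p0 = rec X. b.(a.X)\{a,b}\{b} :: ··b··> p1
  p1 = (a.(rec X. b.(a.X)\{a,b}\{b}))\{a,b}\{b} :: deadlocked
Q's transition system — 2 states:
  q0 = rec X. a.(a.X)\{a,b}\{b} :: ··a··> q1
  q1 = (a.(rec X. a.(a.X)\{a,b}\{b}))\{a,b}\{b} :: deadlocked
Run σ = ⟨b⟩ on P: start {p0}
  [1] b ⇒ {p1}
  — P admits the full trace.
Run σ = ⟨b⟩ on Q: start {q0}
  [1] b ⇒ ∅  — Q cannot continue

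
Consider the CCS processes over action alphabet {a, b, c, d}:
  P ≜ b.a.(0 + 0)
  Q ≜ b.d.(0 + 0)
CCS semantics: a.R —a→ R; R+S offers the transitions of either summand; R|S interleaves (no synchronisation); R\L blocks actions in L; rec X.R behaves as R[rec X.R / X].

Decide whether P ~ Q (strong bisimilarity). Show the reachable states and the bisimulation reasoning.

not bisimilar

LTS(P): 3 reachable states
  m0 = b.a.(0 + 0) has moves ··b··> m1
  m1 = a.(0 + 0) has moves ··a··> m2
  m2 = 0 + 0 has moves stopped
LTS(Q): 3 reachable states
  n0 = b.d.(0 + 0) has moves ··b··> n1
  n1 = d.(0 + 0) has moves ··d··> n2
  n2 = 0 + 0 has moves stopped
Coarsest stable partition (strong bisimilarity classes):
  B0 = {m0}
  B1 = {m1}
  B2 = {m2, n2}
  B3 = {n0}
  B4 = {n1}
m0 ∈ B0, n0 ∈ B3 → different blocks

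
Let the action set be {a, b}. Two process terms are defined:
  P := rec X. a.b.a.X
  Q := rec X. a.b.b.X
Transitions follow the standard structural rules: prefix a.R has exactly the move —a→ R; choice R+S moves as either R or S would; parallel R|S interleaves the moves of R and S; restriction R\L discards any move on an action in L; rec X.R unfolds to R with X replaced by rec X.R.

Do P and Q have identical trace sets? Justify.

P's transition system — 3 states:
  s0 = rec X. a.b.a.X → -a-> s1
  s1 = b.a.(rec X. a.b.a.X) → -b-> s2
  s2 = a.(rec X. a.b.a.X) → -a-> s0
Q's transition system — 3 states:
  t0 = rec X. a.b.b.X → -a-> t1
  t1 = b.b.(rec X. a.b.b.X) → -b-> t2
  t2 = b.(rec X. a.b.b.X) → -b-> t0
Executing aba from P (initial set {s0}):
  after a @ step 1: {s1}
  after b @ step 2: {s2}
  after a @ step 3: {s0}
  P completes σ.
Executing aba from Q (initial set {t0}):
  after a @ step 1: {t1}
  after b @ step 2: {t2}
  after a @ step 3: ∅ (Q stuck)

trace-distinct — witness ⟨aba⟩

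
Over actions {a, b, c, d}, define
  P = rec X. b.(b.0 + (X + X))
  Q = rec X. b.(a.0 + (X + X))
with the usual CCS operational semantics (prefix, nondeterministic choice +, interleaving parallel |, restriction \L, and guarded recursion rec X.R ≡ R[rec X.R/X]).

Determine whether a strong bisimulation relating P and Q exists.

P ≁ Q

P's transition system — 3 states:
  m0 = rec X. b.(b.0 + (X + X)) has moves —b→ m1
  m1 = b.0 + ((rec X. b.(b.0 + (X + X))) + (rec X. b.(b.0 + (X + X)))) has moves —b→ m1, —b→ m2
  m2 = 0 has moves (no moves)
Q's transition system — 3 states:
  n0 = rec X. b.(a.0 + (X + X)) has moves —b→ n1
  n1 = a.0 + ((rec X. b.(a.0 + (X + X))) + (rec X. b.(a.0 + (X + X)))) has moves —a→ n2, —b→ n1
  n2 = 0 has moves (no moves)
Bisimilarity quotient blocks:
  B0 = {m0}
  B1 = {m1}
  B2 = {m2, n2}
  B3 = {n0}
  B4 = {n1}
m0 ∈ B0, n0 ∈ B3 → different blocks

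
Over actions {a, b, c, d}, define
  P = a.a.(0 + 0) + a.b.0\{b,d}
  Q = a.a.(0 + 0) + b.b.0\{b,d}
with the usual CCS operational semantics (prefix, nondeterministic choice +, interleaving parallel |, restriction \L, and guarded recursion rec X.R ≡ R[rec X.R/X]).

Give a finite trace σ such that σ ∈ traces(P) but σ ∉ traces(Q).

LTS(P): 5 reachable states
  m0 = a.a.(0 + 0) + a.b.0\{b,d} ⊢ ··a··> m1, ··a··> m2
  m1 = a.(0 + 0) ⊢ ··a··> m3
  m2 = b.0\{b,d} ⊢ ··b··> m4
  m3 = 0 + 0 ⊢ (no moves)
  m4 = 0\{b,d} ⊢ (no moves)
LTS(Q): 5 reachable states
  n0 = a.a.(0 + 0) + b.b.0\{b,d} ⊢ ··a··> n1, ··b··> n2
  n1 = a.(0 + 0) ⊢ ··a··> n3
  n2 = b.0\{b,d} ⊢ ··b··> n4
  n3 = 0 + 0 ⊢ (no moves)
  n4 = 0\{b,d} ⊢ (no moves)
Executing ab from P (initial set {m0}):
  step 1 (a): {m1, m2}
  step 2 (b): {m4}
  P completes σ.
Executing ab from Q (initial set {n0}):
  step 1 (a): {n1}
  step 2 (b): no successor for Q

ab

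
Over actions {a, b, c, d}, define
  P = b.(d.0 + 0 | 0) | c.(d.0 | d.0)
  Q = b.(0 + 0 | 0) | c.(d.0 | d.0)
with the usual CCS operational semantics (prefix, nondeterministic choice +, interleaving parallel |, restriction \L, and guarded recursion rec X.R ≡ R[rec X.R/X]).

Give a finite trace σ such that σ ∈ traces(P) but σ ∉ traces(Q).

bd

P's transition system — 15 states:
  p0 = b.(d.0 + 0 | 0) | c.(d.0 | d.0) | —b→ p1, —c→ p2
  p1 = (d.0 + 0 | 0) | c.(d.0 | d.0) | —c→ p3, —d→ p4
  p2 = b.(d.0 + 0 | 0) | (d.0 | d.0) | —b→ p3, —d→ p5, —d→ p6
  p3 = (d.0 + 0 | 0) | (d.0 | d.0) | —d→ p7, —d→ p8, —d→ p9
  p4 = 0 | c.(d.0 | d.0) | —c→ p9
  p5 = b.(d.0 + 0 | 0) | (0 | d.0) | —b→ p7, —d→ p10
  p6 = b.(d.0 + 0 | 0) | (d.0 | 0) | —b→ p8, —d→ p10
  p7 = (d.0 + 0 | 0) | (0 | d.0) | —d→ p11, —d→ p12
  p8 = (d.0 + 0 | 0) | (d.0 | 0) | —d→ p11, —d→ p13
  p9 = 0 | (d.0 | d.0) | —d→ p12, —d→ p13
  p10 = b.(d.0 + 0 | 0) | (0 | 0) | —b→ p11
  p11 = (d.0 + 0 | 0) | (0 | 0) | —d→ p14
  p12 = 0 | (0 | d.0) | —d→ p14
  p13 = 0 | (d.0 | 0) | —d→ p14
  p14 = 0 | (0 | 0) | stopped
Q's transition system — 10 states:
  q0 = b.(0 + 0 | 0) | c.(d.0 | d.0) | —b→ q1, —c→ q2
  q1 = (0 + 0 | 0) | c.(d.0 | d.0) | —c→ q3
  q2 = b.(0 + 0 | 0) | (d.0 | d.0) | —b→ q3, —d→ q4, —d→ q5
  q3 = (0 + 0 | 0) | (d.0 | d.0) | —d→ q6, —d→ q7
  q4 = b.(0 + 0 | 0) | (0 | d.0) | —b→ q6, —d→ q8
  q5 = b.(0 + 0 | 0) | (d.0 | 0) | —b→ q7, —d→ q8
  q6 = (0 + 0 | 0) | (0 | d.0) | —d→ q9
  q7 = (0 + 0 | 0) | (d.0 | 0) | —d→ q9
  q8 = b.(0 + 0 | 0) | (0 | 0) | —b→ q9
  q9 = (0 + 0 | 0) | (0 | 0) | stopped
Trace ⟨bd⟩ through P, begin at {p0}:
  [1] b ⇒ {p1}
  [2] d ⇒ {p4}
  — P admits the full trace.
Trace ⟨bd⟩ through Q, begin at {q0}:
  [1] b ⇒ {q1}
  [2] d ⇒ ∅  — Q cannot continue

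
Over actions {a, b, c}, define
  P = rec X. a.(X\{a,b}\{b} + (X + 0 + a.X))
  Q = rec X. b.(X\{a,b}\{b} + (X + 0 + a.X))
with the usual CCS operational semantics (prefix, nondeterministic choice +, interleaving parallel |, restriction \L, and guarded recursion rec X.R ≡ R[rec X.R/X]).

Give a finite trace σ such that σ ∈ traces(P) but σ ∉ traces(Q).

a

P's transition system — 2 states:
  u0 = rec X. a.(X\{a,b}\{b} + (X + 0 + a.X)) → —a→ u1
  u1 = (rec X. a.(X\{a,b}\{b} + (X + 0 + a.X)))\{a,b}\{b} + ((rec X. a.(X\{a,b}\{b} + (X + 0 + a.X))) + 0 + a.(rec X. a.(X\{a,b}\{b} + (X + 0 + a.X)))) → —a→ u0, —a→ u1
Q's transition system — 2 states:
  v0 = rec X. b.(X\{a,b}\{b} + (X + 0 + a.X)) → —b→ v1
  v1 = (rec X. b.(X\{a,b}\{b} + (X + 0 + a.X)))\{a,b}\{b} + ((rec X. b.(X\{a,b}\{b} + (X + 0 + a.X))) + 0 + a.(rec X. b.(X\{a,b}\{b} + (X + 0 + a.X)))) → —a→ v0, —b→ v1
Run σ = ⟨a⟩ on P: start {u0}
  after a @ step 1: {u1}
  ✓ P
Run σ = ⟨a⟩ on Q: start {v0}
  after a @ step 1: ∅ (Q stuck)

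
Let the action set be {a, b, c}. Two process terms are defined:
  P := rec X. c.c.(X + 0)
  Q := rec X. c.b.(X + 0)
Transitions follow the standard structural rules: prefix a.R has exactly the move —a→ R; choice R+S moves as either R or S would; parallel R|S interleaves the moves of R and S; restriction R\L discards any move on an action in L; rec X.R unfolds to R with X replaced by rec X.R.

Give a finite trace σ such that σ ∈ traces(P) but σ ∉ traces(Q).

cc

LTS(P): 3 reachable states
  s0 = rec X. c.c.(X + 0) ⊢ --c--▸ s1
  s1 = c.((rec X. c.c.(X + 0)) + 0) ⊢ --c--▸ s2
  s2 = (rec X. c.c.(X + 0)) + 0 ⊢ --c--▸ s1
LTS(Q): 3 reachable states
  t0 = rec X. c.b.(X + 0) ⊢ --c--▸ t1
  t1 = b.((rec X. c.b.(X + 0)) + 0) ⊢ --b--▸ t2
  t2 = (rec X. c.b.(X + 0)) + 0 ⊢ --c--▸ t1
Run σ = ⟨cc⟩ on P: start {s0}
  step 1 (c): {s1}
  step 2 (c): {s2}
  P completes σ.
Run σ = ⟨cc⟩ on Q: start {t0}
  step 1 (c): {t1}
  step 2 (c): no successor for Q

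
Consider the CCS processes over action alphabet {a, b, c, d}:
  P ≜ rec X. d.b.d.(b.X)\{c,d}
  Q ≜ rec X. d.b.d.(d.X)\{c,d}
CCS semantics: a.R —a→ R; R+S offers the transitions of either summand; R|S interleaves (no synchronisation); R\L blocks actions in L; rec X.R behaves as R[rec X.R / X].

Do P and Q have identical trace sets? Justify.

LTS(P): 5 reachable states
  u0 = rec X. d.b.d.(b.X)\{c,d} :: --d--▸ u1
  u1 = b.d.(b.(rec X. d.b.d.(b.X)\{c,d}))\{c,d} :: --b--▸ u2
  u2 = d.(b.(rec X. d.b.d.(b.X)\{c,d}))\{c,d} :: --d--▸ u3
  u3 = (b.(rec X. d.b.d.(b.X)\{c,d}))\{c,d} :: --b--▸ u4
  u4 = (rec X. d.b.d.(b.X)\{c,d})\{c,d} :: (no moves)
LTS(Q): 4 reachable states
  v0 = rec X. d.b.d.(d.X)\{c,d} :: --d--▸ v1
  v1 = b.d.(d.(rec X. d.b.d.(d.X)\{c,d}))\{c,d} :: --b--▸ v2
  v2 = d.(d.(rec X. d.b.d.(d.X)\{c,d}))\{c,d} :: --d--▸ v3
  v3 = (d.(rec X. d.b.d.(d.X)\{c,d}))\{c,d} :: (no moves)
Run σ = ⟨dbdb⟩ on P: start {u0}
  step 1 (d): {u1}
  step 2 (b): {u2}
  step 3 (d): {u3}
  step 4 (b): {u4}
  P completes σ.
Run σ = ⟨dbdb⟩ on Q: start {v0}
  step 1 (d): {v1}
  step 2 (b): {v2}
  step 3 (d): {v3}
  step 4 (b): ∅ (Q stuck)

traces(P) ≠ traces(Q) — witness ⟨dbdb⟩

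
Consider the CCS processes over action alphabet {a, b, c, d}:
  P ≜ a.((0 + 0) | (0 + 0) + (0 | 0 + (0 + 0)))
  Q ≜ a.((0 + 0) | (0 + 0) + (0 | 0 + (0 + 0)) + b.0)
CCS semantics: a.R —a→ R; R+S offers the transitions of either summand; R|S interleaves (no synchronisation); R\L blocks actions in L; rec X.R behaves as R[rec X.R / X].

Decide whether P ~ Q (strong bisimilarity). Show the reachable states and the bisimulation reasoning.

LTS(P): 2 reachable states
  s0 = a.((0 + 0) | (0 + 0) + (0 | 0 + (0 + 0))) | —a→ s1
  s1 = (0 + 0) | (0 + 0) + (0 | 0 + (0 + 0)) | ·
LTS(Q): 3 reachable states
  t0 = a.((0 + 0) | (0 + 0) + (0 | 0 + (0 + 0)) + b.0) | —a→ t1
  t1 = (0 + 0) | (0 + 0) + (0 | 0 + (0 + 0)) + b.0 | —b→ t2
  t2 = 0 | ·
Coarsest stable partition (strong bisimilarity classes):
  B0 = {s0}
  B1 = {s1, t2}
  B2 = {t0}
  B3 = {t1}
s0 ∈ B0, t0 ∈ B2 → different blocks

NO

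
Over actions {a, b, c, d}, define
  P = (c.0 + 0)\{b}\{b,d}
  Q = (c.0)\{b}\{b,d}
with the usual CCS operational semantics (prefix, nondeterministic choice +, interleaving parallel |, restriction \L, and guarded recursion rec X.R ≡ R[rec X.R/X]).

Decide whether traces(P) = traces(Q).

traces(P) = traces(Q)

P's transition system — 2 states:
  m0 = (c.0 + 0)\{b}\{b,d} has moves --c--▸ m1
  m1 = 0\{b}\{b,d} has moves ∅
Q's transition system — 2 states:
  n0 = (c.0)\{b}\{b,d} has moves --c--▸ n1
  n1 = 0\{b}\{b,d} has moves ∅
Coarsest stable partition (strong bisimilarity classes):
  B0 = {m0, n0}
  B1 = {m1, n1}
m0 ∈ B0, n0 ∈ B0 → same block
Bisimilar ⇒ trace-equivalent.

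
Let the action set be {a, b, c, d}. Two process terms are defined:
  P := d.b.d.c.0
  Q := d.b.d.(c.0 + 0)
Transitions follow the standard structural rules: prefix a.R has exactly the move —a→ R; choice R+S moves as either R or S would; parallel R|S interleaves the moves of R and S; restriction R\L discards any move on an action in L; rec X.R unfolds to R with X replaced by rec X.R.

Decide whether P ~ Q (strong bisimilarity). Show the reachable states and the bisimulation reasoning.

LTS(P): 5 reachable states
  p0 = d.b.d.c.0 has moves ··d··> p1
  p1 = b.d.c.0 has moves ··b··> p2
  p2 = d.c.0 has moves ··d··> p3
  p3 = c.0 has moves ··c··> p4
  p4 = 0 has moves ·
LTS(Q): 5 reachable states
  q0 = d.b.d.(c.0 + 0) has moves ··d··> q1
  q1 = b.d.(c.0 + 0) has moves ··b··> q2
  q2 = d.(c.0 + 0) has moves ··d··> q3
  q3 = c.0 + 0 has moves ··c··> q4
  q4 = 0 has moves ·
Partition-refinement fixed point:
  B0 = {p0, q0}
  B1 = {p1, q1}
  B2 = {p2, q2}
  B3 = {p3, q3}
  B4 = {p4, q4}
p0 ∈ B0, q0 ∈ B0 → same block

bisimilar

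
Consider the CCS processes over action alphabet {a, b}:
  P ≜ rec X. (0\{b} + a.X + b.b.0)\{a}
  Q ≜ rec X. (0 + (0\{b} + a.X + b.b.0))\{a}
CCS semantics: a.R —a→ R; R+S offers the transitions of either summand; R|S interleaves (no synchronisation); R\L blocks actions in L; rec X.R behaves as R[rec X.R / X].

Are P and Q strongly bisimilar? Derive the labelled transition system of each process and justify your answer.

bisimilar

P's transition system — 3 states:
  p0 = rec X. (0\{b} + a.X + b.b.0)\{a} has moves -b-> p1
  p1 = (b.0)\{a} has moves -b-> p2
  p2 = 0\{a} has moves ∅
Q's transition system — 3 states:
  q0 = rec X. (0 + (0\{b} + a.X + b.b.0))\{a} has moves -b-> q1
  q1 = (b.0)\{a} has moves -b-> q2
  q2 = 0\{a} has moves ∅
Bisimilarity quotient blocks:
  B0 = {p0, q0}
  B1 = {p1, q1}
  B2 = {p2, q2}
p0 ∈ B0, q0 ∈ B0 → same block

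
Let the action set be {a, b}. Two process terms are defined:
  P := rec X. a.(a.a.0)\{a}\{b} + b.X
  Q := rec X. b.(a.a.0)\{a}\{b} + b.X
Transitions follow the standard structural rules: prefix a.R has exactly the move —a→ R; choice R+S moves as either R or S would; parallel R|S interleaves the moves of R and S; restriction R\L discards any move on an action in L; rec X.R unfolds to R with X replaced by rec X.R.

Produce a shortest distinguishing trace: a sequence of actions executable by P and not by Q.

Reachable graph of P (2 states):
  u0 = rec X. a.(a.a.0)\{a}\{b} + b.X ⊢ --a--▸ u1, --b--▸ u0
  u1 = (a.a.0)\{a}\{b} ⊢ ∅
Reachable graph of Q (2 states):
  v0 = rec X. b.(a.a.0)\{a}\{b} + b.X ⊢ --b--▸ v0, --b--▸ v1
  v1 = (a.a.0)\{a}\{b} ⊢ ∅
Trace ⟨a⟩ through P, begin at {u0}:
  step 1 (a): {u1}
  P completes σ.
Trace ⟨a⟩ through Q, begin at {v0}:
  step 1 (a): no successor for Q

a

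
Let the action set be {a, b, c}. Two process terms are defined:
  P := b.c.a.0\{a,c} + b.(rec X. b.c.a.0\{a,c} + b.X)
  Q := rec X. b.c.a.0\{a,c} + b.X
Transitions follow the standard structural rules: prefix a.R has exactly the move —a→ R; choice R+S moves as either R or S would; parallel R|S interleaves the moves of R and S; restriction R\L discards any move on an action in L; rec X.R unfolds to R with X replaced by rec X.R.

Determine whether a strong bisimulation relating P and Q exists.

YES

Reachable graph of P (5 states):
  m0 = b.c.a.0\{a,c} + b.(rec X. b.c.a.0\{a,c} + b.X) has moves -b-> m1, -b-> m2
  m1 = c.a.0\{a,c} has moves -c-> m3
  m2 = rec X. b.c.a.0\{a,c} + b.X has moves -b-> m1, -b-> m2
  m3 = a.0\{a,c} has moves -a-> m4
  m4 = 0\{a,c} has moves ·
Reachable graph of Q (4 states):
  n0 = rec X. b.c.a.0\{a,c} + b.X has moves -b-> n0, -b-> n1
  n1 = c.a.0\{a,c} has moves -c-> n2
  n2 = a.0\{a,c} has moves -a-> n3
  n3 = 0\{a,c} has moves ·
Bisimilarity quotient blocks:
  B0 = {m0, m2, n0}
  B1 = {m1, n1}
  B2 = {m3, n2}
  B3 = {m4, n3}
m0 ∈ B0, n0 ∈ B0 → same block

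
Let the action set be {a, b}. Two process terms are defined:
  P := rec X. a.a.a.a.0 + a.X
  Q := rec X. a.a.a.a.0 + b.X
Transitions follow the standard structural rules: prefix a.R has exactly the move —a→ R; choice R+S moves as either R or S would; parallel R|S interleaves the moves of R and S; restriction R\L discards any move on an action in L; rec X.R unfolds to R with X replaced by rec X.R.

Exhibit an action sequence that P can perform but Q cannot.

Reachable graph of P (5 states):
  p0 = rec X. a.a.a.a.0 + a.X ⊢ =a=> p0, =a=> p1
  p1 = a.a.a.0 ⊢ =a=> p2
  p2 = a.a.0 ⊢ =a=> p3
  p3 = a.0 ⊢ =a=> p4
  p4 = 0 ⊢ deadlocked
Reachable graph of Q (5 states):
  q0 = rec X. a.a.a.a.0 + b.X ⊢ =a=> q1, =b=> q0
  q1 = a.a.a.0 ⊢ =a=> q2
  q2 = a.a.0 ⊢ =a=> q3
  q3 = a.0 ⊢ =a=> q4
  q4 = 0 ⊢ deadlocked
Trace ⟨aaaaa⟩ through P, begin at {p0}:
  after a @ step 1: {p0, p1}
  after a @ step 2: {p0, p1, p2}
  after a @ step 3: {p0, p1, p2, p3}
  after a @ step 4: {p0, p1, p2, p3, p4}
  after a @ step 5: {p0, p1, p2, p3, p4}
  — P admits the full trace.
Trace ⟨aaaaa⟩ through Q, begin at {q0}:
  after a @ step 1: {q1}
  after a @ step 2: {q2}
  after a @ step 3: {q3}
  after a @ step 4: {q4}
  after a @ step 5: no successor for Q

aaaaa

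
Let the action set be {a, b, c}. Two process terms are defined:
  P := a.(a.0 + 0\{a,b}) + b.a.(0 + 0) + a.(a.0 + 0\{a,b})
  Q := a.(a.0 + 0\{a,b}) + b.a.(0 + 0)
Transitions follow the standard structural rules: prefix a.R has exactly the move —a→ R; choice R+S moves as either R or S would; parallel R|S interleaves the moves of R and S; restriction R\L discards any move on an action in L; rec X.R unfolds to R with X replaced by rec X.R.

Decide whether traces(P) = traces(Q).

YES

LTS(P): 5 reachable states
  u0 = a.(a.0 + 0\{a,b}) + b.a.(0 + 0) + a.(a.0 + 0\{a,b}) → --a--▸ u1, --b--▸ u2
  u1 = a.0 + 0\{a,b} → --a--▸ u3
  u2 = a.(0 + 0) → --a--▸ u4
  u3 = 0 → ·
  u4 = 0 + 0 → ·
LTS(Q): 5 reachable states
  v0 = a.(a.0 + 0\{a,b}) + b.a.(0 + 0) → --a--▸ v1, --b--▸ v2
  v1 = a.0 + 0\{a,b} → --a--▸ v3
  v2 = a.(0 + 0) → --a--▸ v4
  v3 = 0 → ·
  v4 = 0 + 0 → ·
Partition-refinement fixed point:
  B0 = {u0, v0}
  B1 = {u1, u2, v1, v2}
  B2 = {u3, u4, v3, v4}
u0 ∈ B0, v0 ∈ B0 → same block
Bisimilar ⇒ trace-equivalent.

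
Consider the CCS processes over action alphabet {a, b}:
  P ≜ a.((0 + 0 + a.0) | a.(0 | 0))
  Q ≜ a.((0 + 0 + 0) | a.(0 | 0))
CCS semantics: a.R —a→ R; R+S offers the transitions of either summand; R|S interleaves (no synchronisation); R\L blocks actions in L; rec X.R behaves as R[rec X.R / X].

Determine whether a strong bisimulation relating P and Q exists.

P's transition system — 5 states:
  u0 = a.((0 + 0 + a.0) | a.(0 | 0)) ⊢ --a--▸ u1
  u1 = (0 + 0 + a.0) | a.(0 | 0) ⊢ --a--▸ u2, --a--▸ u3
  u2 = (0 + 0 + a.0) | (0 | 0) ⊢ --a--▸ u4
  u3 = 0 | a.(0 | 0) ⊢ --a--▸ u4
  u4 = 0 | (0 | 0) ⊢ (no moves)
Q's transition system — 3 states:
  v0 = a.((0 + 0 + 0) | a.(0 | 0)) ⊢ --a--▸ v1
  v1 = (0 + 0 + 0) | a.(0 | 0) ⊢ --a--▸ v2
  v2 = (0 + 0 + 0) | (0 | 0) ⊢ (no moves)
Partition-refinement fixed point:
  B0 = {u0}
  B1 = {u1, v0}
  B2 = {u2, u3, v1}
  B3 = {u4, v2}
u0 ∈ B0, v0 ∈ B1 → different blocks

not bisimilar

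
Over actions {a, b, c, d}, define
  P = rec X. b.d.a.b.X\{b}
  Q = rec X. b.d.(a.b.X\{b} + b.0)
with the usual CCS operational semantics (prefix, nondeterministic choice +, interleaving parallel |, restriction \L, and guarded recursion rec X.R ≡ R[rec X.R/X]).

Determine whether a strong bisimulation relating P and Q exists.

Reachable graph of P (5 states):
  u0 = rec X. b.d.a.b.X\{b} has moves -b-> u1
  u1 = d.a.b.(rec X. b.d.a.b.X\{b})\{b} has moves -d-> u2
  u2 = a.b.(rec X. b.d.a.b.X\{b})\{b} has moves -a-> u3
  u3 = b.(rec X. b.d.a.b.X\{b})\{b} has moves -b-> u4
  u4 = (rec X. b.d.a.b.X\{b})\{b} has moves ·
Reachable graph of Q (6 states):
  v0 = rec X. b.d.(a.b.X\{b} + b.0) has moves -b-> v1
  v1 = d.(a.b.(rec X. b.d.(a.b.X\{b} + b.0))\{b} + b.0) has moves -d-> v2
  v2 = a.b.(rec X. b.d.(a.b.X\{b} + b.0))\{b} + b.0 has moves -a-> v3, -b-> v4
  v3 = b.(rec X. b.d.(a.b.X\{b} + b.0))\{b} has moves -b-> v5
  v4 = 0 has moves ·
  v5 = (rec X. b.d.(a.b.X\{b} + b.0))\{b} has moves ·
Coarsest stable partition (strong bisimilarity classes):
  B0 = {u0}
  B1 = {u1}
  B2 = {u2}
  B3 = {u3, v3}
  B4 = {u4, v4, v5}
  B5 = {v0}
  B6 = {v1}
  B7 = {v2}
u0 ∈ B0, v0 ∈ B5 → different blocks

NO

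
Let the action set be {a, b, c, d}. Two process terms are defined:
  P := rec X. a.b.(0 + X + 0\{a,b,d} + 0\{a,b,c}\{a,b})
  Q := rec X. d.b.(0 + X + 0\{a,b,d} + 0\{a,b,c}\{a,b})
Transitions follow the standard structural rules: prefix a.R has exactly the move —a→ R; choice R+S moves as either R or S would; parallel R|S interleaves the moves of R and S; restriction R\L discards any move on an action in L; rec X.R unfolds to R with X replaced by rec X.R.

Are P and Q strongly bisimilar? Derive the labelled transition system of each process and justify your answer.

NO

LTS(P): 3 reachable states
  s0 = rec X. a.b.(0 + X + 0\{a,b,d} + 0\{a,b,c}\{a,b}) has moves --a--▸ s1
  s1 = b.(0 + (rec X. a.b.(0 + X + 0\{a,b,d} + 0\{a,b,c}\{a,b})) + 0\{a,b,d} + 0\{a,b,c}\{a,b}) has moves --b--▸ s2
  s2 = 0 + (rec X. a.b.(0 + X + 0\{a,b,d} + 0\{a,b,c}\{a,b})) + 0\{a,b,d} + 0\{a,b,c}\{a,b} has moves --a--▸ s1
LTS(Q): 3 reachable states
  t0 = rec X. d.b.(0 + X + 0\{a,b,d} + 0\{a,b,c}\{a,b}) has moves --d--▸ t1
  t1 = b.(0 + (rec X. d.b.(0 + X + 0\{a,b,d} + 0\{a,b,c}\{a,b})) + 0\{a,b,d} + 0\{a,b,c}\{a,b}) has moves --b--▸ t2
  t2 = 0 + (rec X. d.b.(0 + X + 0\{a,b,d} + 0\{a,b,c}\{a,b})) + 0\{a,b,d} + 0\{a,b,c}\{a,b} has moves --d--▸ t1
Bisimilarity quotient blocks:
  B0 = {s0, s2}
  B1 = {s1}
  B2 = {t0, t2}
  B3 = {t1}
s0 ∈ B0, t0 ∈ B2 → different blocks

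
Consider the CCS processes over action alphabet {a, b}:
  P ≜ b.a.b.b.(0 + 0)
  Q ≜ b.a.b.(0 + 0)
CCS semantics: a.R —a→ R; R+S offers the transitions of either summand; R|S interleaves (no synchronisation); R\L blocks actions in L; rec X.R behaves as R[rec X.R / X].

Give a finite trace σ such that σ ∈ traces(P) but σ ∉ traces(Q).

LTS(P): 5 reachable states
  m0 = b.a.b.b.(0 + 0) ⊢ --b--▸ m1
  m1 = a.b.b.(0 + 0) ⊢ --a--▸ m2
  m2 = b.b.(0 + 0) ⊢ --b--▸ m3
  m3 = b.(0 + 0) ⊢ --b--▸ m4
  m4 = 0 + 0 ⊢ stopped
LTS(Q): 4 reachable states
  n0 = b.a.b.(0 + 0) ⊢ --b--▸ n1
  n1 = a.b.(0 + 0) ⊢ --a--▸ n2
  n2 = b.(0 + 0) ⊢ --b--▸ n3
  n3 = 0 + 0 ⊢ stopped
Executing babb from P (initial set {m0}):
  step 1 (b): {m1}
  step 2 (a): {m2}
  step 3 (b): {m3}
  step 4 (b): {m4}
  — P admits the full trace.
Executing babb from Q (initial set {n0}):
  step 1 (b): {n1}
  step 2 (a): {n2}
  step 3 (b): {n3}
  step 4 (b): ∅  — Q cannot continue

babb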